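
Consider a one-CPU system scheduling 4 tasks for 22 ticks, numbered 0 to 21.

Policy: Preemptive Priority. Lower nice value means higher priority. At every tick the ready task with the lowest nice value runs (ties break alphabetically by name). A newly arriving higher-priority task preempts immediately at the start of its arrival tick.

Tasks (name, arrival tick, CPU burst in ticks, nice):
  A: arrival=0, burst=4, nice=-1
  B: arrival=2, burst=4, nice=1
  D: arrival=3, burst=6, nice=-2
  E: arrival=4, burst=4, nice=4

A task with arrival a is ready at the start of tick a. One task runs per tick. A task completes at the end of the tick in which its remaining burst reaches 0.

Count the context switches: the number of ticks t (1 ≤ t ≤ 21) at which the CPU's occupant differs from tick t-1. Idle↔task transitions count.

context switches = 5

t=0: ready={A} → run A
t=1: ready={A} → run A
t=2: ready={A,B} → run A
t=3: ready={A,B,D} → run D
t=4: ready={A,B,D,E} → run D
t=5: ready={A,B,D,E} → run D
t=6: ready={A,B,D,E} → run D
t=7: ready={A,B,D,E} → run D
t=8: ready={A,B,D,E} → run D
t=9: ready={A,B,E} → run A
t=10: ready={B,E} → run B
t=11: ready={B,E} → run B
t=12: ready={B,E} → run B
t=13: ready={B,E} → run B
t=14: ready={E} → run E
t=15: ready={E} → run E
t=16: ready={E} → run E
t=17: ready={E} → run E
t=18: (idle)
t=19: (idle)
t=20: (idle)
t=21: (idle)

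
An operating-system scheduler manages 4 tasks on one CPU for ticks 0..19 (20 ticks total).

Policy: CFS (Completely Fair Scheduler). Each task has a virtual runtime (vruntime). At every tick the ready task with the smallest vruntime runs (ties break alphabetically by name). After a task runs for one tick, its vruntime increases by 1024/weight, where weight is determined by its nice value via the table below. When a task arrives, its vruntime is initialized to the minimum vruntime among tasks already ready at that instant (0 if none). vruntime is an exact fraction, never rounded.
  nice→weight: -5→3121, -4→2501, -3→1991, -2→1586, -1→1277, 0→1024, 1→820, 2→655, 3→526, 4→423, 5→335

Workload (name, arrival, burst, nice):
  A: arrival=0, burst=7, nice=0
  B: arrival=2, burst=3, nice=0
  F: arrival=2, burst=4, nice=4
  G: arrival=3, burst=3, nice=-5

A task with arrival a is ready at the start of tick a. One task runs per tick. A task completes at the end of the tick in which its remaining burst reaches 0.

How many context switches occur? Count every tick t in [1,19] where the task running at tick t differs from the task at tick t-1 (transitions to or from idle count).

t=0: vr[A=0] → run A
t=1: vr[A=1] → run A
t=2: vr[A=2 B=2 F=2] → run A
t=3: vr[A=3 B=2 F=2 G=2] → run B
t=4: vr[A=3 B=3 F=2 G=2] → run F
t=5: vr[A=3 B=3 F=1870/423 G=2] → run G
t=6: vr[A=3 B=3 F=1870/423 G=7266/3121] → run G
t=7: vr[A=3 B=3 F=1870/423 G=8290/3121] → run G
t=8: vr[A=3 B=3 F=1870/423] → run A
t=9: vr[A=4 B=3 F=1870/423] → run B
t=10: vr[A=4 B=4 F=1870/423] → run A
t=11: vr[A=5 B=4 F=1870/423] → run B
t=12: vr[A=5 F=1870/423] → run F
t=13: vr[A=5 F=2894/423] → run A
t=14: vr[A=6 F=2894/423] → run A
t=15: vr[F=2894/423] → run F
t=16: vr[F=1306/141] → run F
t=17: (idle)
t=18: (idle)
t=19: (idle)

context switches = 11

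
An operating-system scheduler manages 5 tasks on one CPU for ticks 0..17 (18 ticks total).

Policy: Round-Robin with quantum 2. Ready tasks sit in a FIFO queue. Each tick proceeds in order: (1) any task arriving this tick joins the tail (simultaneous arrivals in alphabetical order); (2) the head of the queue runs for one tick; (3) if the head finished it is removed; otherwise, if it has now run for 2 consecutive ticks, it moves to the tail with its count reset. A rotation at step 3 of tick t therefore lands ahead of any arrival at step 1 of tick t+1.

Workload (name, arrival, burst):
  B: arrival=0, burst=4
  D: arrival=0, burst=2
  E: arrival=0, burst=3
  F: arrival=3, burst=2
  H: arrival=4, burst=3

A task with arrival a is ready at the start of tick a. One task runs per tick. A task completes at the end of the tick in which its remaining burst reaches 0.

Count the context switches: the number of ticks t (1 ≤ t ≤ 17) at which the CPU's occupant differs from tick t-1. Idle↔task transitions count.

t=0: queue=[B,D,E] q_used=0 → run B
t=1: queue=[B,D,E] q_used=1 → run B
t=2: queue=[D,E,B] q_used=0 → run D
t=3: queue=[D,E,B,F] q_used=1 → run D
t=4: queue=[E,B,F,H] q_used=0 → run E
t=5: queue=[E,B,F,H] q_used=1 → run E
t=6: queue=[B,F,H,E] q_used=0 → run B
t=7: queue=[B,F,H,E] q_used=1 → run B
t=8: queue=[F,H,E] q_used=0 → run F
t=9: queue=[F,H,E] q_used=1 → run F
t=10: queue=[H,E] q_used=0 → run H
t=11: queue=[H,E] q_used=1 → run H
t=12: queue=[E,H] q_used=0 → run E
t=13: queue=[H] q_used=0 → run H
t=14: (idle)
t=15: (idle)
t=16: (idle)
t=17: (idle)

context switches = 8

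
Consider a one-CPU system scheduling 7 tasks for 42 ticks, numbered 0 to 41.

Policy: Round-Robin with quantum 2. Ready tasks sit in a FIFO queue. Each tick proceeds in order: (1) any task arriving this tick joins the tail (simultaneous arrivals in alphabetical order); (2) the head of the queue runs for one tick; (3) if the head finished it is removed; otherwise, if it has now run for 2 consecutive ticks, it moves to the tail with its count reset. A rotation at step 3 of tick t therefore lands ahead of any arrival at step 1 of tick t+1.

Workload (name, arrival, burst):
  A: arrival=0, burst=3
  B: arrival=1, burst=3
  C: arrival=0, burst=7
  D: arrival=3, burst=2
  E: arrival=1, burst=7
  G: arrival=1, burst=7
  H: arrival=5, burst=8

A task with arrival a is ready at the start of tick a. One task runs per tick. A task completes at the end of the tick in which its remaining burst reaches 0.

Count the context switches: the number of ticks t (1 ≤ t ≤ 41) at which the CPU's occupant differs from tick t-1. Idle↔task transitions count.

context switches = 21

t=0: queue=[A,C] q_used=0 → run A
t=1: queue=[A,C,B,E,G] q_used=1 → run A
t=2: queue=[C,B,E,G,A] q_used=0 → run C
t=3: queue=[C,B,E,G,A,D] q_used=1 → run C
t=4: queue=[B,E,G,A,D,C] q_used=0 → run B
t=5: queue=[B,E,G,A,D,C,H] q_used=1 → run B
t=6: queue=[E,G,A,D,C,H,B] q_used=0 → run E
t=7: queue=[E,G,A,D,C,H,B] q_used=1 → run E
t=8: queue=[G,A,D,C,H,B,E] q_used=0 → run G
t=9: queue=[G,A,D,C,H,B,E] q_used=1 → run G
t=10: queue=[A,D,C,H,B,E,G] q_used=0 → run A
t=11: queue=[D,C,H,B,E,G] q_used=0 → run D
t=12: queue=[D,C,H,B,E,G] q_used=1 → run D
t=13: queue=[C,H,B,E,G] q_used=0 → run C
t=14: queue=[C,H,B,E,G] q_used=1 → run C
t=15: queue=[H,B,E,G,C] q_used=0 → run H
t=16: queue=[H,B,E,G,C] q_used=1 → run H
t=17: queue=[B,E,G,C,H] q_used=0 → run B
t=18: queue=[E,G,C,H] q_used=0 → run E
t=19: queue=[E,G,C,H] q_used=1 → run E
t=20: queue=[G,C,H,E] q_used=0 → run G
t=21: queue=[G,C,H,E] q_used=1 → run G
t=22: queue=[C,H,E,G] q_used=0 → run C
t=23: queue=[C,H,E,G] q_used=1 → run C
t=24: queue=[H,E,G,C] q_used=0 → run H
t=25: queue=[H,E,G,C] q_used=1 → run H
t=26: queue=[E,G,C,H] q_used=0 → run E
t=27: queue=[E,G,C,H] q_used=1 → run E
t=28: queue=[G,C,H,E] q_used=0 → run G
t=29: queue=[G,C,H,E] q_used=1 → run G
t=30: queue=[C,H,E,G] q_used=0 → run C
t=31: queue=[H,E,G] q_used=0 → run H
t=32: queue=[H,E,G] q_used=1 → run H
t=33: queue=[E,G,H] q_used=0 → run E
t=34: queue=[G,H] q_used=0 → run G
t=35: queue=[H] q_used=0 → run H
t=36: queue=[H] q_used=1 → run H
t=37: (idle)
t=38: (idle)
t=39: (idle)
t=40: (idle)
t=41: (idle)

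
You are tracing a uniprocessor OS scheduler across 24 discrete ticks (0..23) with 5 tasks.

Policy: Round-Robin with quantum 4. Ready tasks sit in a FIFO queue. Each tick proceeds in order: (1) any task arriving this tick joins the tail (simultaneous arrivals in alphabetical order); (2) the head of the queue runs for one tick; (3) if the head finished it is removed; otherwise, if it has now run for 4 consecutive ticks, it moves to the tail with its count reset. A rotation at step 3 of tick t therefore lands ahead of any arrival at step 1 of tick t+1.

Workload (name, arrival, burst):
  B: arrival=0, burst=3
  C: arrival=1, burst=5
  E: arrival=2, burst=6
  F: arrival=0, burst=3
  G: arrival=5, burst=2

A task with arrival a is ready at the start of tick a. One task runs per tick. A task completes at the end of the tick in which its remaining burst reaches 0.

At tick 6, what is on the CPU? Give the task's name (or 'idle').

t=0: queue=[B,F] q_used=0 → run B
t=1: queue=[B,F,C] q_used=1 → run B
t=2: queue=[B,F,C,E] q_used=2 → run B
t=3: queue=[F,C,E] q_used=0 → run F
t=4: queue=[F,C,E] q_used=1 → run F
t=5: queue=[F,C,E,G] q_used=2 → run F
t=6: queue=[C,E,G] q_used=0 → run C
t=7: queue=[C,E,G] q_used=1 → run C
t=8: queue=[C,E,G] q_used=2 → run C
t=9: queue=[C,E,G] q_used=3 → run C
t=10: queue=[E,G,C] q_used=0 → run E
t=11: queue=[E,G,C] q_used=1 → run E
t=12: queue=[E,G,C] q_used=2 → run E
t=13: queue=[E,G,C] q_used=3 → run E
t=14: queue=[G,C,E] q_used=0 → run G
t=15: queue=[G,C,E] q_used=1 → run G
t=16: queue=[C,E] q_used=0 → run C
t=17: queue=[E] q_used=0 → run E
t=18: queue=[E] q_used=1 → run E
t=19: (idle)
t=20: (idle)
t=21: (idle)
t=22: (idle)
t=23: (idle)

running at tick 6 = C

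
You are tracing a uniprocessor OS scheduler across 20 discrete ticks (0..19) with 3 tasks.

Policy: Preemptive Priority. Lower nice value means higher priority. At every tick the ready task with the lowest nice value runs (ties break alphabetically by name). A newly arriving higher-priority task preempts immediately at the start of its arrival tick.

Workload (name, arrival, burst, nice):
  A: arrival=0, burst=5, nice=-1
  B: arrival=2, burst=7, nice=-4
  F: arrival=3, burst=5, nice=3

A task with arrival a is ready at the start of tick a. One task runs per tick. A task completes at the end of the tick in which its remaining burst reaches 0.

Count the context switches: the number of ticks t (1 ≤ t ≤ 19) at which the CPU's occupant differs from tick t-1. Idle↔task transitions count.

context switches = 4

t=0: ready={A} → run A
t=1: ready={A} → run A
t=2: ready={A,B} → run B
t=3: ready={A,B,F} → run B
t=4: ready={A,B,F} → run B
t=5: ready={A,B,F} → run B
t=6: ready={A,B,F} → run B
t=7: ready={A,B,F} → run B
t=8: ready={A,B,F} → run B
t=9: ready={A,F} → run A
t=10: ready={A,F} → run A
t=11: ready={A,F} → run A
t=12: ready={F} → run F
t=13: ready={F} → run F
t=14: ready={F} → run F
t=15: ready={F} → run F
t=16: ready={F} → run F
t=17: (idle)
t=18: (idle)
t=19: (idle)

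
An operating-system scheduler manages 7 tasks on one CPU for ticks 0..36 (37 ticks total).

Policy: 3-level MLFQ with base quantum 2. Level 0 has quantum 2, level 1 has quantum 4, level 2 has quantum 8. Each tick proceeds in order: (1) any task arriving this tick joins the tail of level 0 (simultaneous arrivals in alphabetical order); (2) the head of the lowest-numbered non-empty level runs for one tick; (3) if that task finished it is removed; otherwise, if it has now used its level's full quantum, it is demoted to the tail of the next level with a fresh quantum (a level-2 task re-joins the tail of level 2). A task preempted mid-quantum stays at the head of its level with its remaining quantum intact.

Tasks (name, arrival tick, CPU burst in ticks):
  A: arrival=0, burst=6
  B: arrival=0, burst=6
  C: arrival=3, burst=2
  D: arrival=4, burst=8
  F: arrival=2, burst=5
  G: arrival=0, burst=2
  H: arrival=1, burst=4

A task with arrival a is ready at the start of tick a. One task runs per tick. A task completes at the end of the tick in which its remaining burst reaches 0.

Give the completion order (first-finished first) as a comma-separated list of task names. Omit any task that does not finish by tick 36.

t=0: L0/L1/L2 = ABG/-/- → run A
t=1: L0/L1/L2 = ABGH/-/- → run A
t=2: L0/L1/L2 = BGHF/A/- → run B
t=3: L0/L1/L2 = BGHFC/A/- → run B
t=4: L0/L1/L2 = GHFCD/AB/- → run G
t=5: L0/L1/L2 = GHFCD/AB/- → run G
t=6: L0/L1/L2 = HFCD/AB/- → run H
t=7: L0/L1/L2 = HFCD/AB/- → run H
t=8: L0/L1/L2 = FCD/ABH/- → run F
t=9: L0/L1/L2 = FCD/ABH/- → run F
t=10: L0/L1/L2 = CD/ABHF/- → run C
t=11: L0/L1/L2 = CD/ABHF/- → run C
t=12: L0/L1/L2 = D/ABHF/- → run D
t=13: L0/L1/L2 = D/ABHF/- → run D
t=14: L0/L1/L2 = -/ABHFD/- → run A
t=15: L0/L1/L2 = -/ABHFD/- → run A
t=16: L0/L1/L2 = -/ABHFD/- → run A
t=17: L0/L1/L2 = -/ABHFD/- → run A
t=18: L0/L1/L2 = -/BHFD/- → run B
t=19: L0/L1/L2 = -/BHFD/- → run B
t=20: L0/L1/L2 = -/BHFD/- → run B
t=21: L0/L1/L2 = -/BHFD/- → run B
t=22: L0/L1/L2 = -/HFD/- → run H
t=23: L0/L1/L2 = -/HFD/- → run H
t=24: L0/L1/L2 = -/FD/- → run F
t=25: L0/L1/L2 = -/FD/- → run F
t=26: L0/L1/L2 = -/FD/- → run F
t=27: L0/L1/L2 = -/D/- → run D
t=28: L0/L1/L2 = -/D/- → run D
t=29: L0/L1/L2 = -/D/- → run D
t=30: L0/L1/L2 = -/D/- → run D
t=31: L0/L1/L2 = -/-/D → run D
t=32: L0/L1/L2 = -/-/D → run D
t=33: (idle)
t=34: (idle)
t=35: (idle)
t=36: (idle)

completion order = G, C, A, B, H, F, D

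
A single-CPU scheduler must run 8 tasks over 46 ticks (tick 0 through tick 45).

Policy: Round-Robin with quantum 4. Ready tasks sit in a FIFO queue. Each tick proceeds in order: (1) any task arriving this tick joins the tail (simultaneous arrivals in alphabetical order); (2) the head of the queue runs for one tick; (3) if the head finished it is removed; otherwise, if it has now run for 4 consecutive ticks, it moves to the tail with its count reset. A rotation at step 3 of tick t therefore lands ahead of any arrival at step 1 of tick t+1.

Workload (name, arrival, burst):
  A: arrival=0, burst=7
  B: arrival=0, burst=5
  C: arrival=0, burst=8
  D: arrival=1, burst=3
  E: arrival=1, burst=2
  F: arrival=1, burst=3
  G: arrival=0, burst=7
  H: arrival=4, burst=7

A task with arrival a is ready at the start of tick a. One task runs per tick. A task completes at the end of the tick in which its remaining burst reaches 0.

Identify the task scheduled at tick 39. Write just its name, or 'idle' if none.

running at tick 39 = H

t=0: queue=[A,B,C,G] q_used=0 → run A
t=1: queue=[A,B,C,G,D,E,F] q_used=1 → run A
t=2: queue=[A,B,C,G,D,E,F] q_used=2 → run A
t=3: queue=[A,B,C,G,D,E,F] q_used=3 → run A
t=4: queue=[B,C,G,D,E,F,A,H] q_used=0 → run B
t=5: queue=[B,C,G,D,E,F,A,H] q_used=1 → run B
t=6: queue=[B,C,G,D,E,F,A,H] q_used=2 → run B
t=7: queue=[B,C,G,D,E,F,A,H] q_used=3 → run B
t=8: queue=[C,G,D,E,F,A,H,B] q_used=0 → run C
t=9: queue=[C,G,D,E,F,A,H,B] q_used=1 → run C
t=10: queue=[C,G,D,E,F,A,H,B] q_used=2 → run C
t=11: queue=[C,G,D,E,F,A,H,B] q_used=3 → run C
t=12: queue=[G,D,E,F,A,H,B,C] q_used=0 → run G
t=13: queue=[G,D,E,F,A,H,B,C] q_used=1 → run G
t=14: queue=[G,D,E,F,A,H,B,C] q_used=2 → run G
t=15: queue=[G,D,E,F,A,H,B,C] q_used=3 → run G
t=16: queue=[D,E,F,A,H,B,C,G] q_used=0 → run D
t=17: queue=[D,E,F,A,H,B,C,G] q_used=1 → run D
t=18: queue=[D,E,F,A,H,B,C,G] q_used=2 → run D
t=19: queue=[E,F,A,H,B,C,G] q_used=0 → run E
t=20: queue=[E,F,A,H,B,C,G] q_used=1 → run E
t=21: queue=[F,A,H,B,C,G] q_used=0 → run F
t=22: queue=[F,A,H,B,C,G] q_used=1 → run F
t=23: queue=[F,A,H,B,C,G] q_used=2 → run F
t=24: queue=[A,H,B,C,G] q_used=0 → run A
t=25: queue=[A,H,B,C,G] q_used=1 → run A
t=26: queue=[A,H,B,C,G] q_used=2 → run A
t=27: queue=[H,B,C,G] q_used=0 → run H
t=28: queue=[H,B,C,G] q_used=1 → run H
t=29: queue=[H,B,C,G] q_used=2 → run H
t=30: queue=[H,B,C,G] q_used=3 → run H
t=31: queue=[B,C,G,H] q_used=0 → run B
t=32: queue=[C,G,H] q_used=0 → run C
t=33: queue=[C,G,H] q_used=1 → run C
t=34: queue=[C,G,H] q_used=2 → run C
t=35: queue=[C,G,H] q_used=3 → run C
t=36: queue=[G,H] q_used=0 → run G
t=37: queue=[G,H] q_used=1 → run G
t=38: queue=[G,H] q_used=2 → run G
t=39: queue=[H] q_used=0 → run H
t=40: queue=[H] q_used=1 → run H
t=41: queue=[H] q_used=2 → run H
t=42: (idle)
t=43: (idle)
t=44: (idle)
t=45: (idle)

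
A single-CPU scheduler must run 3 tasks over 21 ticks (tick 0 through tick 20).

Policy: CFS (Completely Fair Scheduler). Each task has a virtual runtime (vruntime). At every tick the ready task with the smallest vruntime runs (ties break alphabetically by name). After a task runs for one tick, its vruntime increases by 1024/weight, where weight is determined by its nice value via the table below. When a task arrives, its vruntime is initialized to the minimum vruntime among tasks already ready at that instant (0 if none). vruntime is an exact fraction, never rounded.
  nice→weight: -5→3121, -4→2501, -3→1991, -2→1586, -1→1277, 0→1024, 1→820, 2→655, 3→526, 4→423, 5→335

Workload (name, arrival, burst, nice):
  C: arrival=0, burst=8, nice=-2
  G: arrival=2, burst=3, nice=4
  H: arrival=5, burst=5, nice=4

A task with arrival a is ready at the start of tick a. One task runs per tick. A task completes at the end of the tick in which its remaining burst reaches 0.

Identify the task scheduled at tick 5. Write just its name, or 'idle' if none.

t=0: vr[C=0] → run C
t=1: vr[C=512/793] → run C
t=2: vr[C=1024/793 G=1024/793] → run C
t=3: vr[C=1536/793 G=1024/793] → run G
t=4: vr[C=1536/793 G=1245184/335439] → run C
t=5: vr[C=2048/793 G=1245184/335439 H=2048/793] → run C
t=6: vr[C=2560/793 G=1245184/335439 H=2048/793] → run H
t=7: vr[C=2560/793 G=1245184/335439 H=1678336/335439] → run C
t=8: vr[C=3072/793 G=1245184/335439 H=1678336/335439] → run G
t=9: vr[C=3072/793 G=2057216/335439 H=1678336/335439] → run C
t=10: vr[C=3584/793 G=2057216/335439 H=1678336/335439] → run C
t=11: vr[G=2057216/335439 H=1678336/335439] → run H
t=12: vr[G=2057216/335439 H=2490368/335439] → run G
t=13: vr[H=2490368/335439] → run H
t=14: vr[H=1100800/111813] → run H
t=15: vr[H=4114432/335439] → run H
t=16: (idle)
t=17: (idle)
t=18: (idle)
t=19: (idle)
t=20: (idle)

running at tick 5 = C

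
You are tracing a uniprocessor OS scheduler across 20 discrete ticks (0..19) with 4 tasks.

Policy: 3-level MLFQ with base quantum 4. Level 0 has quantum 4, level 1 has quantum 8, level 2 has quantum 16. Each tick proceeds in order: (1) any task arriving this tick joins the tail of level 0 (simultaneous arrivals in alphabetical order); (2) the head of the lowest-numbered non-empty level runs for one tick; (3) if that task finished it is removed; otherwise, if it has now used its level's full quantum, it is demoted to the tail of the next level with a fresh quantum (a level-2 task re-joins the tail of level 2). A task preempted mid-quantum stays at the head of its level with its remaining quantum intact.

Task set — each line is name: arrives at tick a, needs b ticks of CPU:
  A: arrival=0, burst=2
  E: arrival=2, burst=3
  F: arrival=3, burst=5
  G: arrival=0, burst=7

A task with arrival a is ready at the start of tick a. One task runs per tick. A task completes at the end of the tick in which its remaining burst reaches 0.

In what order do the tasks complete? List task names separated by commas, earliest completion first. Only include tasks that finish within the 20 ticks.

t=0: L0/L1/L2 = AG/-/- → run A
t=1: L0/L1/L2 = AG/-/- → run A
t=2: L0/L1/L2 = GE/-/- → run G
t=3: L0/L1/L2 = GEF/-/- → run G
t=4: L0/L1/L2 = GEF/-/- → run G
t=5: L0/L1/L2 = GEF/-/- → run G
t=6: L0/L1/L2 = EF/G/- → run E
t=7: L0/L1/L2 = EF/G/- → run E
t=8: L0/L1/L2 = EF/G/- → run E
t=9: L0/L1/L2 = F/G/- → run F
t=10: L0/L1/L2 = F/G/- → run F
t=11: L0/L1/L2 = F/G/- → run F
t=12: L0/L1/L2 = F/G/- → run F
t=13: L0/L1/L2 = -/GF/- → run G
t=14: L0/L1/L2 = -/GF/- → run G
t=15: L0/L1/L2 = -/GF/- → run G
t=16: L0/L1/L2 = -/F/- → run F
t=17: (idle)
t=18: (idle)
t=19: (idle)

completion order = A, E, G, F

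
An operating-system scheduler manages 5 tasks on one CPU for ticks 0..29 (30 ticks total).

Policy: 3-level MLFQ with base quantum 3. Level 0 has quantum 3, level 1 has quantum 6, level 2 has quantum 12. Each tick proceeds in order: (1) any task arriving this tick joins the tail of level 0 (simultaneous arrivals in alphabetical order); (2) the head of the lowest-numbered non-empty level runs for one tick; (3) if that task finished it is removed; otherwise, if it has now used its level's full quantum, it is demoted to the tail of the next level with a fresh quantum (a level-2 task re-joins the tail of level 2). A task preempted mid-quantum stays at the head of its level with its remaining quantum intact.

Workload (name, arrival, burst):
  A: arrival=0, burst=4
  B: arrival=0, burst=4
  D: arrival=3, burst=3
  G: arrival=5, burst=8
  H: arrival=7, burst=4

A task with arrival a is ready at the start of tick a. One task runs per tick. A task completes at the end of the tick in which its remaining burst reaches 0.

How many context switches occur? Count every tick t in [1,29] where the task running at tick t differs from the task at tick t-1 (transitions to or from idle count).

t=0: L0/L1/L2 = AB/-/- → run A
t=1: L0/L1/L2 = AB/-/- → run A
t=2: L0/L1/L2 = AB/-/- → run A
t=3: L0/L1/L2 = BD/A/- → run B
t=4: L0/L1/L2 = BD/A/- → run B
t=5: L0/L1/L2 = BDG/A/- → run B
t=6: L0/L1/L2 = DG/AB/- → run D
t=7: L0/L1/L2 = DGH/AB/- → run D
t=8: L0/L1/L2 = DGH/AB/- → run D
t=9: L0/L1/L2 = GH/AB/- → run G
t=10: L0/L1/L2 = GH/AB/- → run G
t=11: L0/L1/L2 = GH/AB/- → run G
t=12: L0/L1/L2 = H/ABG/- → run H
t=13: L0/L1/L2 = H/ABG/- → run H
t=14: L0/L1/L2 = H/ABG/- → run H
t=15: L0/L1/L2 = -/ABGH/- → run A
t=16: L0/L1/L2 = -/BGH/- → run B
t=17: L0/L1/L2 = -/GH/- → run G
t=18: L0/L1/L2 = -/GH/- → run G
t=19: L0/L1/L2 = -/GH/- → run G
t=20: L0/L1/L2 = -/GH/- → run G
t=21: L0/L1/L2 = -/GH/- → run G
t=22: L0/L1/L2 = -/H/- → run H
t=23: (idle)
t=24: (idle)
t=25: (idle)
t=26: (idle)
t=27: (idle)
t=28: (idle)
t=29: (idle)

context switches = 9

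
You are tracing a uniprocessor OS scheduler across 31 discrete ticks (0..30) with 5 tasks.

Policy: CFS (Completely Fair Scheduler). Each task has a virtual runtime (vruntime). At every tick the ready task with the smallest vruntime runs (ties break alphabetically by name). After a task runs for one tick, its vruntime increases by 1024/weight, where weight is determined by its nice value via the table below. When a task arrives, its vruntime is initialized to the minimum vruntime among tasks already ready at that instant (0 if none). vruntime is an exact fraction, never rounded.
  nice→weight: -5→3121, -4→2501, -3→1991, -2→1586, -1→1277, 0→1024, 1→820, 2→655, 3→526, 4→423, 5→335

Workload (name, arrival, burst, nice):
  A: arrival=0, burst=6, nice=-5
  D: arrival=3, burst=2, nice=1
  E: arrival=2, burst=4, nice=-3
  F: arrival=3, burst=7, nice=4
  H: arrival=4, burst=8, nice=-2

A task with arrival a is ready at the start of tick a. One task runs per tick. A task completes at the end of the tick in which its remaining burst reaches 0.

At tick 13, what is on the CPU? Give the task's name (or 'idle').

t=0: vr[A=0] → run A
t=1: vr[A=1024/3121] → run A
t=2: vr[A=2048/3121 E=2048/3121] → run A
t=3: vr[A=3072/3121 D=2048/3121 E=2048/3121 F=2048/3121] → run D
t=4: vr[A=3072/3121 D=1218816/639805 E=2048/3121 F=2048/3121 H=2048/3121] → run E
t=5: vr[A=3072/3121 D=1218816/639805 E=7273472/6213911 F=2048/3121 H=2048/3121] → run F
t=6: vr[A=3072/3121 D=1218816/639805 E=7273472/6213911 F=4062208/1320183 H=2048/3121] → run H
t=7: vr[A=3072/3121 D=1218816/639805 E=7273472/6213911 F=4062208/1320183 H=3222016/2474953] → run A
t=8: vr[A=4096/3121 D=1218816/639805 E=7273472/6213911 F=4062208/1320183 H=3222016/2474953] → run E
t=9: vr[A=4096/3121 D=1218816/639805 E=10469376/6213911 F=4062208/1320183 H=3222016/2474953] → run H
t=10: vr[A=4096/3121 D=1218816/639805 E=10469376/6213911 F=4062208/1320183 H=4819968/2474953] → run A
t=11: vr[A=5120/3121 D=1218816/639805 E=10469376/6213911 F=4062208/1320183 H=4819968/2474953] → run A
t=12: vr[D=1218816/639805 E=10469376/6213911 F=4062208/1320183 H=4819968/2474953] → run E
t=13: vr[D=1218816/639805 E=13665280/6213911 F=4062208/1320183 H=4819968/2474953] → run D
t=14: vr[E=13665280/6213911 F=4062208/1320183 H=4819968/2474953] → run H
t=15: vr[E=13665280/6213911 F=4062208/1320183 H=6417920/2474953] → run E
t=16: vr[F=4062208/1320183 H=6417920/2474953] → run H
t=17: vr[F=4062208/1320183 H=8015872/2474953] → run F
t=18: vr[F=7258112/1320183 H=8015872/2474953] → run H
t=19: vr[F=7258112/1320183 H=9613824/2474953] → run H
t=20: vr[F=7258112/1320183 H=11211776/2474953] → run H
t=21: vr[F=7258112/1320183 H=12809728/2474953] → run H
t=22: vr[F=7258112/1320183] → run F
t=23: vr[F=3484672/440061] → run F
t=24: vr[F=13649920/1320183] → run F
t=25: vr[F=16845824/1320183] → run F
t=26: vr[F=6680576/440061] → run F
t=27: (idle)
t=28: (idle)
t=29: (idle)
t=30: (idle)

running at tick 13 = D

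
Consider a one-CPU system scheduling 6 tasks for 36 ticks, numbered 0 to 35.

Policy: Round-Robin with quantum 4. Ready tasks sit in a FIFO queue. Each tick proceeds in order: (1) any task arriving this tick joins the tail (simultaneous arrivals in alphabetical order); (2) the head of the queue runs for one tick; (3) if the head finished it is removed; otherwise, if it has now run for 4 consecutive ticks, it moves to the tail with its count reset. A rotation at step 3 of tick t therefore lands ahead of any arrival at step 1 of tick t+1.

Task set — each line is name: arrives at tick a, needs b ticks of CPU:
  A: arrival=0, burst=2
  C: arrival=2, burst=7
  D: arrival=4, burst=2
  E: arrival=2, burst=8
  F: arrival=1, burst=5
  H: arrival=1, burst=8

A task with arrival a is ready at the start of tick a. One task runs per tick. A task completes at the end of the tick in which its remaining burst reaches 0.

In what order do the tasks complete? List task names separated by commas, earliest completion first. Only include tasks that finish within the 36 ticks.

completion order = A, D, F, H, C, E

t=0: queue=[A] q_used=0 → run A
t=1: queue=[A,F,H] q_used=1 → run A
t=2: queue=[F,H,C,E] q_used=0 → run F
t=3: queue=[F,H,C,E] q_used=1 → run F
t=4: queue=[F,H,C,E,D] q_used=2 → run F
t=5: queue=[F,H,C,E,D] q_used=3 → run F
t=6: queue=[H,C,E,D,F] q_used=0 → run H
t=7: queue=[H,C,E,D,F] q_used=1 → run H
t=8: queue=[H,C,E,D,F] q_used=2 → run H
t=9: queue=[H,C,E,D,F] q_used=3 → run H
t=10: queue=[C,E,D,F,H] q_used=0 → run C
t=11: queue=[C,E,D,F,H] q_used=1 → run C
t=12: queue=[C,E,D,F,H] q_used=2 → run C
t=13: queue=[C,E,D,F,H] q_used=3 → run C
t=14: queue=[E,D,F,H,C] q_used=0 → run E
t=15: queue=[E,D,F,H,C] q_used=1 → run E
t=16: queue=[E,D,F,H,C] q_used=2 → run E
t=17: queue=[E,D,F,H,C] q_used=3 → run E
t=18: queue=[D,F,H,C,E] q_used=0 → run D
t=19: queue=[D,F,H,C,E] q_used=1 → run D
t=20: queue=[F,H,C,E] q_used=0 → run F
t=21: queue=[H,C,E] q_used=0 → run H
t=22: queue=[H,C,E] q_used=1 → run H
t=23: queue=[H,C,E] q_used=2 → run H
t=24: queue=[H,C,E] q_used=3 → run H
t=25: queue=[C,E] q_used=0 → run C
t=26: queue=[C,E] q_used=1 → run C
t=27: queue=[C,E] q_used=2 → run C
t=28: queue=[E] q_used=0 → run E
t=29: queue=[E] q_used=1 → run E
t=30: queue=[E] q_used=2 → run E
t=31: queue=[E] q_used=3 → run E
t=32: (idle)
t=33: (idle)
t=34: (idle)
t=35: (idle)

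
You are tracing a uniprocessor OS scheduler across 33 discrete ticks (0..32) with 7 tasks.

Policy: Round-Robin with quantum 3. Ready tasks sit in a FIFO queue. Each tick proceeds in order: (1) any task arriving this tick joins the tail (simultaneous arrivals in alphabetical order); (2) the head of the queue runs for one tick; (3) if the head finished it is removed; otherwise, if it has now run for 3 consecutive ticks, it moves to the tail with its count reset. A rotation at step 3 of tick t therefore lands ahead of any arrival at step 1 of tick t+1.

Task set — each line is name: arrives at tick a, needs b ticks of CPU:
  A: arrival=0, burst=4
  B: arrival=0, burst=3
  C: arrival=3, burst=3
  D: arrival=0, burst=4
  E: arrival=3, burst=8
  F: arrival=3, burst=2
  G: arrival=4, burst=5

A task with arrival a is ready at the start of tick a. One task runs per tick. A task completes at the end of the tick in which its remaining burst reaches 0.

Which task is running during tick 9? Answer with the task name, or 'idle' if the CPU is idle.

t=0: queue=[A,B,D] q_used=0 → run A
t=1: queue=[A,B,D] q_used=1 → run A
t=2: queue=[A,B,D] q_used=2 → run A
t=3: queue=[B,D,A,C,E,F] q_used=0 → run B
t=4: queue=[B,D,A,C,E,F,G] q_used=1 → run B
t=5: queue=[B,D,A,C,E,F,G] q_used=2 → run B
t=6: queue=[D,A,C,E,F,G] q_used=0 → run D
t=7: queue=[D,A,C,E,F,G] q_used=1 → run D
t=8: queue=[D,A,C,E,F,G] q_used=2 → run D
t=9: queue=[A,C,E,F,G,D] q_used=0 → run A
t=10: queue=[C,E,F,G,D] q_used=0 → run C
t=11: queue=[C,E,F,G,D] q_used=1 → run C
t=12: queue=[C,E,F,G,D] q_used=2 → run C
t=13: queue=[E,F,G,D] q_used=0 → run E
t=14: queue=[E,F,G,D] q_used=1 → run E
t=15: queue=[E,F,G,D] q_used=2 → run E
t=16: queue=[F,G,D,E] q_used=0 → run F
t=17: queue=[F,G,D,E] q_used=1 → run F
t=18: queue=[G,D,E] q_used=0 → run G
t=19: queue=[G,D,E] q_used=1 → run G
t=20: queue=[G,D,E] q_used=2 → run G
t=21: queue=[D,E,G] q_used=0 → run D
t=22: queue=[E,G] q_used=0 → run E
t=23: queue=[E,G] q_used=1 → run E
t=24: queue=[E,G] q_used=2 → run E
t=25: queue=[G,E] q_used=0 → run G
t=26: queue=[G,E] q_used=1 → run G
t=27: queue=[E] q_used=0 → run E
t=28: queue=[E] q_used=1 → run E
t=29: (idle)
t=30: (idle)
t=31: (idle)
t=32: (idle)

running at tick 9 = A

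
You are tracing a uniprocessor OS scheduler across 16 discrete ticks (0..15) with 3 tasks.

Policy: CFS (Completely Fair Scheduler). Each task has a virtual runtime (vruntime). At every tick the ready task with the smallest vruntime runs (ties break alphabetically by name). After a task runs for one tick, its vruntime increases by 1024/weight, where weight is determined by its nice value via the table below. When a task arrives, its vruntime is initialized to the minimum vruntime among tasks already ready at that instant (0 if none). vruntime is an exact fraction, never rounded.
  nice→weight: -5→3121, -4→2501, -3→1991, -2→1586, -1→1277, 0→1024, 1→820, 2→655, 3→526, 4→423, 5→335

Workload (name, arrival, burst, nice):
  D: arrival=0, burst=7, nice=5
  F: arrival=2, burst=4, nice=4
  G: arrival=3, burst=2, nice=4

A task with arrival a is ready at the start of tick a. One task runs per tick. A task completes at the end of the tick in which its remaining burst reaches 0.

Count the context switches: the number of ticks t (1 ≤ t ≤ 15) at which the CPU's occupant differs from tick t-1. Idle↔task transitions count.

t=0: vr[D=0] → run D
t=1: vr[D=1024/335] → run D
t=2: vr[D=2048/335 F=2048/335] → run D
t=3: vr[D=3072/335 F=2048/335 G=2048/335] → run F
t=4: vr[D=3072/335 F=1209344/141705 G=2048/335] → run G
t=5: vr[D=3072/335 F=1209344/141705 G=1209344/141705] → run F
t=6: vr[D=3072/335 F=1552384/141705 G=1209344/141705] → run G
t=7: vr[D=3072/335 F=1552384/141705] → run D
t=8: vr[D=4096/335 F=1552384/141705] → run F
t=9: vr[D=4096/335 F=631808/47235] → run D
t=10: vr[D=1024/67 F=631808/47235] → run F
t=11: vr[D=1024/67] → run D
t=12: vr[D=6144/335] → run D
t=13: (idle)
t=14: (idle)
t=15: (idle)

context switches = 10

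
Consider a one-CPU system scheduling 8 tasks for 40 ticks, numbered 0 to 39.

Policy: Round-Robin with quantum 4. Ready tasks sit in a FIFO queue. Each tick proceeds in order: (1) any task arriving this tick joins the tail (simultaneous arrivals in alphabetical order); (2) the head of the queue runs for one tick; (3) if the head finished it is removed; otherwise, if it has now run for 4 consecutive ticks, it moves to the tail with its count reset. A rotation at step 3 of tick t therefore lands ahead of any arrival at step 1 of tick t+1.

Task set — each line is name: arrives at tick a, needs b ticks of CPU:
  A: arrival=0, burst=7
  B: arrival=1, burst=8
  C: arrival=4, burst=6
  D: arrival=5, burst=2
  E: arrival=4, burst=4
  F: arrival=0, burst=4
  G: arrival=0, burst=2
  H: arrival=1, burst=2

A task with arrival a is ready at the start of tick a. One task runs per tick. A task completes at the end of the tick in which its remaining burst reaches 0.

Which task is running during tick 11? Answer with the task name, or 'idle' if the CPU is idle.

t=0: queue=[A,F,G] q_used=0 → run A
t=1: queue=[A,F,G,B,H] q_used=1 → run A
t=2: queue=[A,F,G,B,H] q_used=2 → run A
t=3: queue=[A,F,G,B,H] q_used=3 → run A
t=4: queue=[F,G,B,H,A,C,E] q_used=0 → run F
t=5: queue=[F,G,B,H,A,C,E,D] q_used=1 → run F
t=6: queue=[F,G,B,H,A,C,E,D] q_used=2 → run F
t=7: queue=[F,G,B,H,A,C,E,D] q_used=3 → run F
t=8: queue=[G,B,H,A,C,E,D] q_used=0 → run G
t=9: queue=[G,B,H,A,C,E,D] q_used=1 → run G
t=10: queue=[B,H,A,C,E,D] q_used=0 → run B
t=11: queue=[B,H,A,C,E,D] q_used=1 → run B
t=12: queue=[B,H,A,C,E,D] q_used=2 → run B
t=13: queue=[B,H,A,C,E,D] q_used=3 → run B
t=14: queue=[H,A,C,E,D,B] q_used=0 → run H
t=15: queue=[H,A,C,E,D,B] q_used=1 → run H
t=16: queue=[A,C,E,D,B] q_used=0 → run A
t=17: queue=[A,C,E,D,B] q_used=1 → run A
t=18: queue=[A,C,E,D,B] q_used=2 → run A
t=19: queue=[C,E,D,B] q_used=0 → run C
t=20: queue=[C,E,D,B] q_used=1 → run C
t=21: queue=[C,E,D,B] q_used=2 → run C
t=22: queue=[C,E,D,B] q_used=3 → run C
t=23: queue=[E,D,B,C] q_used=0 → run E
t=24: queue=[E,D,B,C] q_used=1 → run E
t=25: queue=[E,D,B,C] q_used=2 → run E
t=26: queue=[E,D,B,C] q_used=3 → run E
t=27: queue=[D,B,C] q_used=0 → run D
t=28: queue=[D,B,C] q_used=1 → run D
t=29: queue=[B,C] q_used=0 → run B
t=30: queue=[B,C] q_used=1 → run B
t=31: queue=[B,C] q_used=2 → run B
t=32: queue=[B,C] q_used=3 → run B
t=33: queue=[C] q_used=0 → run C
t=34: queue=[C] q_used=1 → run C
t=35: (idle)
t=36: (idle)
t=37: (idle)
t=38: (idle)
t=39: (idle)

running at tick 11 = B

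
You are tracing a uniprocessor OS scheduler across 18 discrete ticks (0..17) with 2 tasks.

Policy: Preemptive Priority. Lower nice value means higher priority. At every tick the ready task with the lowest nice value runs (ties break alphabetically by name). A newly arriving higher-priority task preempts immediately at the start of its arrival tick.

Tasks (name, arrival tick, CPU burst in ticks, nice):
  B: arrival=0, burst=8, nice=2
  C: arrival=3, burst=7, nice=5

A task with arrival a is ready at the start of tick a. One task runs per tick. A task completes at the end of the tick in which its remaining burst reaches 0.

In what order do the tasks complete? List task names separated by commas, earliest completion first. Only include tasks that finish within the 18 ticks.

completion order = B, C

t=0: ready={B} → run B
t=1: ready={B} → run B
t=2: ready={B} → run B
t=3: ready={B,C} → run B
t=4: ready={B,C} → run B
t=5: ready={B,C} → run B
t=6: ready={B,C} → run B
t=7: ready={B,C} → run B
t=8: ready={C} → run C
t=9: ready={C} → run C
t=10: ready={C} → run C
t=11: ready={C} → run C
t=12: ready={C} → run C
t=13: ready={C} → run C
t=14: ready={C} → run C
t=15: (idle)
t=16: (idle)
t=17: (idle)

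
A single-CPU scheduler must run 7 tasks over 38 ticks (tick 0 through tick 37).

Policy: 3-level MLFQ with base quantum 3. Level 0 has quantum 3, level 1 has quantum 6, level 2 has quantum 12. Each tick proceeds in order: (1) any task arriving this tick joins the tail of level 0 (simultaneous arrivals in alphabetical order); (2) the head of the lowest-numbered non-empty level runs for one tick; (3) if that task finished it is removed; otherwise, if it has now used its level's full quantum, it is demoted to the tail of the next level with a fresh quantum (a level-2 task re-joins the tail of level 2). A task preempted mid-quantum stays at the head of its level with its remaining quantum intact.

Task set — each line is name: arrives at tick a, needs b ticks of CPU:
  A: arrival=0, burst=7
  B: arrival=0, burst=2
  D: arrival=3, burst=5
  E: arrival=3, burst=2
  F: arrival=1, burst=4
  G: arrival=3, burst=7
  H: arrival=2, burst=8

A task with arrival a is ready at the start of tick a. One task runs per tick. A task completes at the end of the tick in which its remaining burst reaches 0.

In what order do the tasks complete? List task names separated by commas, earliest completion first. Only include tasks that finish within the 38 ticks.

t=0: L0/L1/L2 = AB/-/- → run A
t=1: L0/L1/L2 = ABF/-/- → run A
t=2: L0/L1/L2 = ABFH/-/- → run A
t=3: L0/L1/L2 = BFHDEG/A/- → run B
t=4: L0/L1/L2 = BFHDEG/A/- → run B
t=5: L0/L1/L2 = FHDEG/A/- → run F
t=6: L0/L1/L2 = FHDEG/A/- → run F
t=7: L0/L1/L2 = FHDEG/A/- → run F
t=8: L0/L1/L2 = HDEG/AF/- → run H
t=9: L0/L1/L2 = HDEG/AF/- → run H
t=10: L0/L1/L2 = HDEG/AF/- → run H
t=11: L0/L1/L2 = DEG/AFH/- → run D
t=12: L0/L1/L2 = DEG/AFH/- → run D
t=13: L0/L1/L2 = DEG/AFH/- → run D
t=14: L0/L1/L2 = EG/AFHD/- → run E
t=15: L0/L1/L2 = EG/AFHD/- → run E
t=16: L0/L1/L2 = G/AFHD/- → run G
t=17: L0/L1/L2 = G/AFHD/- → run G
t=18: L0/L1/L2 = G/AFHD/- → run G
t=19: L0/L1/L2 = -/AFHDG/- → run A
t=20: L0/L1/L2 = -/AFHDG/- → run A
t=21: L0/L1/L2 = -/AFHDG/- → run A
t=22: L0/L1/L2 = -/AFHDG/- → run A
t=23: L0/L1/L2 = -/FHDG/- → run F
t=24: L0/L1/L2 = -/HDG/- → run H
t=25: L0/L1/L2 = -/HDG/- → run H
t=26: L0/L1/L2 = -/HDG/- → run H
t=27: L0/L1/L2 = -/HDG/- → run H
t=28: L0/L1/L2 = -/HDG/- → run H
t=29: L0/L1/L2 = -/DG/- → run D
t=30: L0/L1/L2 = -/DG/- → run D
t=31: L0/L1/L2 = -/G/- → run G
t=32: L0/L1/L2 = -/G/- → run G
t=33: L0/L1/L2 = -/G/- → run G
t=34: L0/L1/L2 = -/G/- → run G
t=35: (idle)
t=36: (idle)
t=37: (idle)

completion order = B, E, A, F, H, D, G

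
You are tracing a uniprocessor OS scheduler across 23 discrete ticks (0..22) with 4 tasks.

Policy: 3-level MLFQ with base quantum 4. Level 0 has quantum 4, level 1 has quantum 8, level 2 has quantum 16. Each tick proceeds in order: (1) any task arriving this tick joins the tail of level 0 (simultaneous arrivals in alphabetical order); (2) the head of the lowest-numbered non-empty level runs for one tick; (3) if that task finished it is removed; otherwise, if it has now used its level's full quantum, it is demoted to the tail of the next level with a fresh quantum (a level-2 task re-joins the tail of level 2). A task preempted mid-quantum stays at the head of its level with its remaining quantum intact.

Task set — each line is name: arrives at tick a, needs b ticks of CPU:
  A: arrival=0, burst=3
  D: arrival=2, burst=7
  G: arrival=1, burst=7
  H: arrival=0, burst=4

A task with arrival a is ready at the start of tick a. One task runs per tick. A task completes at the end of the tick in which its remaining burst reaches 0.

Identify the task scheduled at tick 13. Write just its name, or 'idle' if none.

running at tick 13 = D

t=0: L0/L1/L2 = AH/-/- → run A
t=1: L0/L1/L2 = AHG/-/- → run A
t=2: L0/L1/L2 = AHGD/-/- → run A
t=3: L0/L1/L2 = HGD/-/- → run H
t=4: L0/L1/L2 = HGD/-/- → run H
t=5: L0/L1/L2 = HGD/-/- → run H
t=6: L0/L1/L2 = HGD/-/- → run H
t=7: L0/L1/L2 = GD/-/- → run G
t=8: L0/L1/L2 = GD/-/- → run G
t=9: L0/L1/L2 = GD/-/- → run G
t=10: L0/L1/L2 = GD/-/- → run G
t=11: L0/L1/L2 = D/G/- → run D
t=12: L0/L1/L2 = D/G/- → run D
t=13: L0/L1/L2 = D/G/- → run D
t=14: L0/L1/L2 = D/G/- → run D
t=15: L0/L1/L2 = -/GD/- → run G
t=16: L0/L1/L2 = -/GD/- → run G
t=17: L0/L1/L2 = -/GD/- → run G
t=18: L0/L1/L2 = -/D/- → run D
t=19: L0/L1/L2 = -/D/- → run D
t=20: L0/L1/L2 = -/D/- → run D
t=21: (idle)
t=22: (idle)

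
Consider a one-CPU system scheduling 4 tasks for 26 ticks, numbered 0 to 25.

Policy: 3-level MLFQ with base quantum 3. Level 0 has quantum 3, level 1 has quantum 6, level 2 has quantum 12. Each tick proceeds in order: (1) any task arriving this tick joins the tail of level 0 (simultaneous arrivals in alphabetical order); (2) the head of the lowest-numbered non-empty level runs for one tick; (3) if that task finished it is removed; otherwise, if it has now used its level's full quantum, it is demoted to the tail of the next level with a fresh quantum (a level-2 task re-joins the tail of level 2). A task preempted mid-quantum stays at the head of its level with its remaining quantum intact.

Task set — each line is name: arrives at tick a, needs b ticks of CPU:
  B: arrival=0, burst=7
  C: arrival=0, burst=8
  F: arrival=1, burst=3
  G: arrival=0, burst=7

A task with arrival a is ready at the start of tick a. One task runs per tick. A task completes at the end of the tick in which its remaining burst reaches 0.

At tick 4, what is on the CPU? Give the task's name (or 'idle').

running at tick 4 = C

t=0: L0/L1/L2 = BCG/-/- → run B
t=1: L0/L1/L2 = BCGF/-/- → run B
t=2: L0/L1/L2 = BCGF/-/- → run B
t=3: L0/L1/L2 = CGF/B/- → run C
t=4: L0/L1/L2 = CGF/B/- → run C
t=5: L0/L1/L2 = CGF/B/- → run C
t=6: L0/L1/L2 = GF/BC/- → run G
t=7: L0/L1/L2 = GF/BC/- → run G
t=8: L0/L1/L2 = GF/BC/- → run G
t=9: L0/L1/L2 = F/BCG/- → run F
t=10: L0/L1/L2 = F/BCG/- → run F
t=11: L0/L1/L2 = F/BCG/- → run F
t=12: L0/L1/L2 = -/BCG/- → run B
t=13: L0/L1/L2 = -/BCG/- → run B
t=14: L0/L1/L2 = -/BCG/- → run B
t=15: L0/L1/L2 = -/BCG/- → run B
t=16: L0/L1/L2 = -/CG/- → run C
t=17: L0/L1/L2 = -/CG/- → run C
t=18: L0/L1/L2 = -/CG/- → run C
t=19: L0/L1/L2 = -/CG/- → run C
t=20: L0/L1/L2 = -/CG/- → run C
t=21: L0/L1/L2 = -/G/- → run G
t=22: L0/L1/L2 = -/G/- → run G
t=23: L0/L1/L2 = -/G/- → run G
t=24: L0/L1/L2 = -/G/- → run G
t=25: (idle)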